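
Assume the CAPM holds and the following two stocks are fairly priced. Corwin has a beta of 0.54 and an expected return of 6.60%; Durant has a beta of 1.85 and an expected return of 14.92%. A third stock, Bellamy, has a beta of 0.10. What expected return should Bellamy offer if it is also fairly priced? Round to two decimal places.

MRP (SML slope) = (14.92% − 6.60%) / (1.85 − 0.54) = 8.32% / 1.31 = 6.3511%
R_f (intercept) = 6.60% − 0.54 × 6.3511% = 3.1704%
E(R_Bellamy) = R_f + β × MRP = 3.1704% + 0.10 × 6.3511% = 3.81%

3.81%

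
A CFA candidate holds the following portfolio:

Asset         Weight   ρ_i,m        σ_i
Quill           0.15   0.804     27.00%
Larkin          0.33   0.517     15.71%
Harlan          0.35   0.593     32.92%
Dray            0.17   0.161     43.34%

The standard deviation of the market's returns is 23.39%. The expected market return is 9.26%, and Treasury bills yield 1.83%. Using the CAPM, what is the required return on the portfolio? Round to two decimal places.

β_Quill = 0.804 × 27.00% / 23.39% = 0.9281
β_Larkin = 0.517 × 15.71% / 23.39% = 0.3472
β_Harlan = 0.593 × 32.92% / 23.39% = 0.8346
β_Dray = 0.161 × 43.34% / 23.39% = 0.2983
β_P = Σ w_i β_i = 0.15×0.9281 + 0.33×0.3472 + 0.35×0.8346 + 0.17×0.2983 = 0.5966
MRP = 9.26% − 1.83% = 7.43%
E(R_P) = R_f + β_P × MRP = 1.83% + 0.5966 × 7.43% = 6.26%

6.26%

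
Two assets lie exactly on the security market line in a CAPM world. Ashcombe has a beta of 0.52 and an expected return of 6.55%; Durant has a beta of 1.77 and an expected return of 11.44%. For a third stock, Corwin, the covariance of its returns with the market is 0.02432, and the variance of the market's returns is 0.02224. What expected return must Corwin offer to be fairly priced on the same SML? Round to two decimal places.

8.79%

MRP = (11.44% − 6.55%) / (1.77 − 0.52) = 3.9120%
R_f = 6.55% − 0.52 × 3.9120% = 4.5158%
β_Corwin = Cov / Var(R_m) = 0.02432 / 0.02224 = 1.0935
E(R_Corwin) = R_f + β × MRP = 4.5158% + 1.0935 × 3.9120% = 8.79%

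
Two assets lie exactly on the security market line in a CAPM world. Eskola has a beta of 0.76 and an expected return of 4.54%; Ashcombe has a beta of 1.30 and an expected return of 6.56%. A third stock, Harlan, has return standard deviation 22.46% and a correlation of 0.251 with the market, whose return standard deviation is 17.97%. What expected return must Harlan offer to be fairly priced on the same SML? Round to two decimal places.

MRP = (6.56% − 4.54%) / (1.30 − 0.76) = 3.7407%
R_f = 4.54% − 0.76 × 3.7407% = 1.6971%
β_Harlan = ρ·σ_i/σ_m = 0.251 × 22.46 / 17.97 = 0.3137
E(R_Harlan) = R_f + β × MRP = 1.6971% + 0.3137 × 3.7407% = 2.87%

2.87%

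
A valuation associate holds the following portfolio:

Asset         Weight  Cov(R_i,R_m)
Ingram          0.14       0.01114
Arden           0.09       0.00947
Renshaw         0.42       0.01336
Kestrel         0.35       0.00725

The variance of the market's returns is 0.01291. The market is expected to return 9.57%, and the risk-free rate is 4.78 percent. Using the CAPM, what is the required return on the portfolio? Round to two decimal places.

8.70%

β_Ingram = 0.01114 / 0.01291 = 0.8629
β_Arden = 0.00947 / 0.01291 = 0.7335
β_Renshaw = 0.01336 / 0.01291 = 1.0349
β_Kestrel = 0.00725 / 0.01291 = 0.5616
β_P = Σ w_i β_i = 0.14×0.8629 + 0.09×0.7335 + 0.42×1.0349 + 0.35×0.5616 = 0.8180
MRP = 9.57% − 4.78% = 4.79%
E(R_P) = R_f + β_P × MRP = 4.78% + 0.8180 × 4.79% = 8.70%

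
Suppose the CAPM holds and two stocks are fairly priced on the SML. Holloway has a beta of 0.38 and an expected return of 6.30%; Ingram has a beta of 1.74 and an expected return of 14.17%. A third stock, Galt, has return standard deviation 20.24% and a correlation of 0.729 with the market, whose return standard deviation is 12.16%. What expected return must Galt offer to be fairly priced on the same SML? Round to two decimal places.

11.12%

MRP = (14.17% − 6.30%) / (1.74 − 0.38) = 5.7868%
R_f = 6.30% − 0.38 × 5.7868% = 4.1010%
β_Galt = ρ·σ_i/σ_m = 0.729 × 20.24 / 12.16 = 1.2134
E(R_Galt) = R_f + β × MRP = 4.1010% + 1.2134 × 5.7868% = 11.12%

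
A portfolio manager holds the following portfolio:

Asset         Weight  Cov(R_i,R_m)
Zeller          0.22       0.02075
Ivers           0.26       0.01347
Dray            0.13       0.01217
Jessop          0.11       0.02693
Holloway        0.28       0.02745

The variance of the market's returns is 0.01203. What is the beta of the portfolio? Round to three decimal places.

β_Zeller = 0.02075 / 0.01203 = 1.7249
β_Ivers = 0.01347 / 0.01203 = 1.1197
β_Dray = 0.01217 / 0.01203 = 1.0116
β_Jessop = 0.02693 / 0.01203 = 2.2386
β_Holloway = 0.02745 / 0.01203 = 2.2818
β_P = Σ w_i β_i = 0.22×1.7249 + 0.26×1.1197 + 0.13×1.0116 + 0.11×2.2386 + 0.28×2.2818 = 1.6873

1.687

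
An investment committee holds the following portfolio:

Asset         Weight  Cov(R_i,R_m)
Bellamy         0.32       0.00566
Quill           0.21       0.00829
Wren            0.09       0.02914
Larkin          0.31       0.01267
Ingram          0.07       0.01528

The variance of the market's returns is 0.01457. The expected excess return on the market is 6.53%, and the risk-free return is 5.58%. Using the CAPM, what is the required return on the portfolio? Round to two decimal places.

β_Bellamy = 0.00566 / 0.01457 = 0.3885
β_Quill = 0.00829 / 0.01457 = 0.5690
β_Wren = 0.02914 / 0.01457 = 2.0000
β_Larkin = 0.01267 / 0.01457 = 0.8696
β_Ingram = 0.01528 / 0.01457 = 1.0487
β_P = Σ w_i β_i = 0.32×0.3885 + 0.21×0.5690 + 0.09×2.0000 + 0.31×0.8696 + 0.07×1.0487 = 0.7668
E(R_P) = R_f + β_P × MRP = 5.58% + 0.7668 × 6.53% = 10.59%

10.59%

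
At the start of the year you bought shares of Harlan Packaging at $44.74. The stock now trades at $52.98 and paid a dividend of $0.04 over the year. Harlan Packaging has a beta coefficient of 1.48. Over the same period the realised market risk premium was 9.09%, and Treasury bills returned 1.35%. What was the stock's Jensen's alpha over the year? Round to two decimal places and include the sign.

Realised HPR = (P1 + D1 − P0) / P0 = (52.98 + 0.04 − 44.74) / 44.74 = 8.28 / 44.74 = 18.5069%
CAPM required = R_f + β·MRP = 1.35% + 1.48 × 9.09% = 14.8032%
α = realised − required = 18.5069% − 14.8032% = +3.70%

+3.70%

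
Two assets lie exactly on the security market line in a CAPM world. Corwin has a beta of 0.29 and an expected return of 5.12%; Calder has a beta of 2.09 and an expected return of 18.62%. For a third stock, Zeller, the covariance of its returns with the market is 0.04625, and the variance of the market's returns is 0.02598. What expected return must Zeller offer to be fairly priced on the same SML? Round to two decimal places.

16.30%

MRP = (18.62% − 5.12%) / (2.09 − 0.29) = 7.5000%
R_f = 5.12% − 0.29 × 7.5000% = 2.9450%
β_Zeller = Cov / Var(R_m) = 0.04625 / 0.02598 = 1.7802
E(R_Zeller) = R_f + β × MRP = 2.9450% + 1.7802 × 7.5000% = 16.30%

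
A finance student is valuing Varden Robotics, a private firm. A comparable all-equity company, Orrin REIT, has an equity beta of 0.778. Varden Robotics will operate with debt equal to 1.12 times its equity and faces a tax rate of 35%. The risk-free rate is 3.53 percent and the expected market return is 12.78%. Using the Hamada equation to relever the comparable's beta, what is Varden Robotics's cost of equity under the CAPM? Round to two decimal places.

β_L = β_U × [1 + (1 − t)(D/E)] = 0.778 × [1 + (1 − 0.35) × 1.12]
    = 0.778 × [1 + 0.65 × 1.12] = 0.778 × 1.7280 = 1.3444
MRP = 12.78% − 3.53% = 9.25%
E(R) = R_f + β_L × MRP = 3.53% + 1.3444 × 9.25% = 15.97%

15.97%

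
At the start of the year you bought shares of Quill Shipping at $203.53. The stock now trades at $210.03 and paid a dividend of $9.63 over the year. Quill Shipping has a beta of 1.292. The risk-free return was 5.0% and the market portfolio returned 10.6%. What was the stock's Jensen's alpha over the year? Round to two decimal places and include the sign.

-4.31%

Realised HPR = (P1 + D1 − P0) / P0 = (210.03 + 9.63 − 203.53) / 203.53 = 16.13 / 203.53 = 7.9251%
MRP = 10.6% − 5.0% = 5.60%
CAPM required = R_f + β·MRP = 5.0% + 1.292 × 5.6% = 12.2352%
α = realised − required = 7.9251% − 12.2352% = -4.31%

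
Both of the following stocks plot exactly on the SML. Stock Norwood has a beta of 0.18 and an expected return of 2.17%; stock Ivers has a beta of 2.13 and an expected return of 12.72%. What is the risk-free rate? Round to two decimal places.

1.20%

Both satisfy E(R) = R_f + β·MRP, so the slope of the SML is
MRP = (12.72% − 2.17%) / (2.13 − 0.18) = 10.55% / 1.95 = 5.4103%
R_f = E(R_Norwood) − β_Norwood·MRP = 2.17% − 0.18 × 5.4103% = 1.1961%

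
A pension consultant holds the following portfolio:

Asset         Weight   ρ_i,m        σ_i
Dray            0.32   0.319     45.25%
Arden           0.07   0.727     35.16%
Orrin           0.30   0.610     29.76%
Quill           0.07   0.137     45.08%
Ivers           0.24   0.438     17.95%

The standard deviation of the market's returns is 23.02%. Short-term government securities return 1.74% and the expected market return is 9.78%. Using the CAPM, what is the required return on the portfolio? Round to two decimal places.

β_Dray = 0.319 × 45.25% / 23.02% = 0.6271
β_Arden = 0.727 × 35.16% / 23.02% = 1.1104
β_Orrin = 0.610 × 29.76% / 23.02% = 0.7886
β_Quill = 0.137 × 45.08% / 23.02% = 0.2683
β_Ivers = 0.438 × 17.95% / 23.02% = 0.3415
β_P = Σ w_i β_i = 0.32×0.6271 + 0.07×1.1104 + 0.30×0.7886 + 0.07×0.2683 + 0.24×0.3415 = 0.6157
MRP = 9.78% − 1.74% = 8.04%
E(R_P) = R_f + β_P × MRP = 1.74% + 0.6157 × 8.04% = 6.69%

6.69%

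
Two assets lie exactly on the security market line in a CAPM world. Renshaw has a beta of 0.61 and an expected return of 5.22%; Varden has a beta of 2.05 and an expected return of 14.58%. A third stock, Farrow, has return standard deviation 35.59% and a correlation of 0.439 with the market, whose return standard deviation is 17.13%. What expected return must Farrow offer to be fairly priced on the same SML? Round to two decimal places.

MRP = (14.58% − 5.22%) / (2.05 − 0.61) = 6.5000%
R_f = 5.22% − 0.61 × 6.5000% = 1.2550%
β_Farrow = ρ·σ_i/σ_m = 0.439 × 35.59 / 17.13 = 0.9121
E(R_Farrow) = R_f + β × MRP = 1.2550% + 0.9121 × 6.5000% = 7.18%

7.18%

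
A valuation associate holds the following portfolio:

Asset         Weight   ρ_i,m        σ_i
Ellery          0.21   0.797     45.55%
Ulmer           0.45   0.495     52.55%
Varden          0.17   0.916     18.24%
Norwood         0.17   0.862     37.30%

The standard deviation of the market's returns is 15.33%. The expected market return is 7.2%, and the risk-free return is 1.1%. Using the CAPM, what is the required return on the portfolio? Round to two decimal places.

β_Ellery = 0.797 × 45.55% / 15.33% = 2.3681
β_Ulmer = 0.495 × 52.55% / 15.33% = 1.6968
β_Varden = 0.916 × 18.24% / 15.33% = 1.0899
β_Norwood = 0.862 × 37.30% / 15.33% = 2.0974
β_P = Σ w_i β_i = 0.21×2.3681 + 0.45×1.6968 + 0.17×1.0899 + 0.17×2.0974 = 1.8027
MRP = 7.2% − 1.1% = 6.10%
E(R_P) = R_f + β_P × MRP = 1.1% + 1.8027 × 6.1% = 12.10%

12.10%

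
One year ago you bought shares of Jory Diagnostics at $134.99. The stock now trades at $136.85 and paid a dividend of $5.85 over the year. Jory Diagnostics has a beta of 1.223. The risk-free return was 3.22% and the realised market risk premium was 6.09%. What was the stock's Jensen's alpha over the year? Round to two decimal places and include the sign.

Realised HPR = (P1 + D1 − P0) / P0 = (136.85 + 5.85 − 134.99) / 134.99 = 7.71 / 134.99 = 5.7115%
CAPM required = R_f + β·MRP = 3.22% + 1.223 × 6.09% = 10.66807%
α = realised − required = 5.7115% − 10.66807% = -4.96%

-4.96%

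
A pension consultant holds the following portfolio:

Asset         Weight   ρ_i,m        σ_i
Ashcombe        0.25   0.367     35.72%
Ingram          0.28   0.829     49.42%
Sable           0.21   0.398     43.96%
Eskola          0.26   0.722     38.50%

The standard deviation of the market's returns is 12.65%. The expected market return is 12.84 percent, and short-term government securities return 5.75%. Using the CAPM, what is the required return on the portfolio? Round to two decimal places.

20.13%

β_Ashcombe = 0.367 × 35.72% / 12.65% = 1.0363
β_Ingram = 0.829 × 49.42% / 12.65% = 3.2387
β_Sable = 0.398 × 43.96% / 12.65% = 1.3831
β_Eskola = 0.722 × 38.50% / 12.65% = 2.1974
β_P = Σ w_i β_i = 0.25×1.0363 + 0.28×3.2387 + 0.21×1.3831 + 0.26×2.1974 = 2.0277
MRP = 12.84% − 5.75% = 7.09%
E(R_P) = R_f + β_P × MRP = 5.75% + 2.0277 × 7.09% = 20.13%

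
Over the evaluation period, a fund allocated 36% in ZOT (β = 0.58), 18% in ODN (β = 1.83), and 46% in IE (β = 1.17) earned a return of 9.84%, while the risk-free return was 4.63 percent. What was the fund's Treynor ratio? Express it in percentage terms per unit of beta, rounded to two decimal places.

β_P = 0.36×0.58 + 0.18×1.83 + 0.46×1.17 = 1.0764
Treynor = (R_P − R_f) / β_P = (9.84% − 4.63%) / 1.0764 = 5.21% / 1.0764 = 4.84%

4.84%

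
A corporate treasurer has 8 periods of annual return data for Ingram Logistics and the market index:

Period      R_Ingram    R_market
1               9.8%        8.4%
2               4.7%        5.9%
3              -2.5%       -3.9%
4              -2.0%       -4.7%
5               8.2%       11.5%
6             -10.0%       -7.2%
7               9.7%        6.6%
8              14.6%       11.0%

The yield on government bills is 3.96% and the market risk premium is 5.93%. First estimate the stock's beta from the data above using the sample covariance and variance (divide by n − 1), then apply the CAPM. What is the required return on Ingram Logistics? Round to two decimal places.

10.07%

Mean R_i = (9.8 + 4.7 − 2.5 − 2.0 + 8.2 − 10.0 + 9.7 + 14.6) / 8 = 4.0625%
Mean R_m = (8.4 + 5.9 − 3.9 − 4.7 + 11.5 − 7.2 + 6.6 + 11.0) / 8 = 3.4500%
Σ(R_i − R̄_i)(R_m − R̄_m) = 407.9950  ⇒  Cov = 407.9950 / 7 = 58.2850
Σ(R_m − R̄_m)² = 396.1000  ⇒  Var(R_m) = 396.1000 / 7 = 56.5857
β = Cov / Var(R_m) = 58.2850 / 56.5857 = 1.0300
E(R) = R_f + β × MRP = 3.96% + 1.0300 × 5.93% = 10.07%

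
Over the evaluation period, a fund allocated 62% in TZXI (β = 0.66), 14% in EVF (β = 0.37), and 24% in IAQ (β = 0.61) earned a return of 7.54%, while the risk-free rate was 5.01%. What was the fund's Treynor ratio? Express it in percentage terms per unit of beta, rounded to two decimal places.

4.17%

β_P = 0.62×0.66 + 0.14×0.37 + 0.24×0.61 = 0.6074
Treynor = (R_P − R_f) / β_P = (7.54% − 5.01%) / 0.6074 = 2.53% / 0.6074 = 4.17%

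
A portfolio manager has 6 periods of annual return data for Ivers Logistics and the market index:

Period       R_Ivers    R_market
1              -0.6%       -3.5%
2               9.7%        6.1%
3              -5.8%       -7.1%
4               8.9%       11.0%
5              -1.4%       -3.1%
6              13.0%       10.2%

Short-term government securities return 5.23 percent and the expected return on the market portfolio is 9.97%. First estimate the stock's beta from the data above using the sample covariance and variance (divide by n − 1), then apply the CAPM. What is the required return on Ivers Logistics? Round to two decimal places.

9.65%

Mean R_i = (-0.6 + 9.7 − 5.8 + 8.9 − 1.4 + 13.0) / 6 = 3.9667%
Mean R_m = (-3.5 + 6.1 − 7.1 + 11.0 − 3.1 + 10.2) / 6 = 2.2667%
Σ(R_i − R̄_i)(R_m − R̄_m) = 283.3433  ⇒  Cov = 283.3433 / 5 = 56.6687
Σ(R_m − R̄_m)² = 303.6933  ⇒  Var(R_m) = 303.6933 / 5 = 60.7387
β = Cov / Var(R_m) = 56.6687 / 60.7387 = 0.9330
MRP = 9.97% − 5.23% = 4.74%
E(R) = R_f + β × MRP = 5.23% + 0.9330 × 4.74% = 9.65%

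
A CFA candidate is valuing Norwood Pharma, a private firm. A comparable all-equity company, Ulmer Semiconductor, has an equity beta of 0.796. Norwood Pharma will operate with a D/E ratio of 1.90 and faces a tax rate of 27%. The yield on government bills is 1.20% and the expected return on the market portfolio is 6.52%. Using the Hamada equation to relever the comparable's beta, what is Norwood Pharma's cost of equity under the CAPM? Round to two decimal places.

11.31%

β_L = β_U × [1 + (1 − t)(D/E)] = 0.796 × [1 + (1 − 0.27) × 1.90]
    = 0.796 × [1 + 0.73 × 1.90] = 0.796 × 2.3870 = 1.9001
MRP = 6.52% − 1.20% = 5.32%
E(R) = R_f + β_L × MRP = 1.20% + 1.9001 × 5.32% = 11.31%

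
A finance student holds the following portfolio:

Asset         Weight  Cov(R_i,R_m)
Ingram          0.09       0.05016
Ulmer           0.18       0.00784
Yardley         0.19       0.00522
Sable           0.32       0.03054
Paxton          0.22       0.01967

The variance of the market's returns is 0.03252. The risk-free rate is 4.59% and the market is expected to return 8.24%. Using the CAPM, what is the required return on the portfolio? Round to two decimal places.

β_Ingram = 0.05016 / 0.03252 = 1.5424
β_Ulmer = 0.00784 / 0.03252 = 0.2411
β_Yardley = 0.00522 / 0.03252 = 0.1605
β_Sable = 0.03054 / 0.03252 = 0.9391
β_Paxton = 0.01967 / 0.03252 = 0.6049
β_P = Σ w_i β_i = 0.09×1.5424 + 0.18×0.2411 + 0.19×0.1605 + 0.32×0.9391 + 0.22×0.6049 = 0.6463
MRP = 8.24% − 4.59% = 3.65%
E(R_P) = R_f + β_P × MRP = 4.59% + 0.6463 × 3.65% = 6.95%

6.95%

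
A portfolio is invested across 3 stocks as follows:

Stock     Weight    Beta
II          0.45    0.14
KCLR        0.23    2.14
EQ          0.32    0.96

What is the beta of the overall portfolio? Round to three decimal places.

0.862

β_P = Σ w_i β_i = 0.45×0.14 + 0.23×2.14 + 0.32×0.96 = 0.8624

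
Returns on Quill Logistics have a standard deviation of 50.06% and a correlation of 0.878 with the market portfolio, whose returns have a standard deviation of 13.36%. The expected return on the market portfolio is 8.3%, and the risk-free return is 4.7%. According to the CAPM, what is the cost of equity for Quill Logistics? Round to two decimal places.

β = ρ × σ_i / σ_m = 0.878 × 50.06% / 13.36% = 3.2899
MRP = 8.3% − 4.7% = 3.60%
E(R) = 4.7% + 3.2899 × 3.6% = 16.54%

16.54%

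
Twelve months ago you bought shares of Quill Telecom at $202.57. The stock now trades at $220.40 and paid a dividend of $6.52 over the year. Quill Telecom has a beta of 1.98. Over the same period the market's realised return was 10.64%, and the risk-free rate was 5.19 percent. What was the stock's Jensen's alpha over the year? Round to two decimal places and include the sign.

Realised HPR = (P1 + D1 − P0) / P0 = (220.40 + 6.52 − 202.57) / 202.57 = 24.35 / 202.57 = 12.0205%
MRP = 10.64% − 5.19% = 5.45%
CAPM required = R_f + β·MRP = 5.19% + 1.98 × 5.45% = 15.9810%
α = realised − required = 12.0205% − 15.9810% = -3.96%

-3.96%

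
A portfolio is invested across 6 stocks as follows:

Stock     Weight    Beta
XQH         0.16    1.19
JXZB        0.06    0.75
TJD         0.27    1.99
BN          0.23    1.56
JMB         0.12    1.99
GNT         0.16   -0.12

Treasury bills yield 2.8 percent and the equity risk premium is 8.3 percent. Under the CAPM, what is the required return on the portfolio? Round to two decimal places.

β_P = Σ w_i β_i = 0.16×1.19 + 0.06×0.75 + 0.27×1.99 + 0.23×1.56 + 0.12×1.99 + 0.16×-0.12 = 1.3511
E(R_P) = R_f + β_P × MRP = 2.8% + 1.3511 × 8.3% = 14.01%

14.01%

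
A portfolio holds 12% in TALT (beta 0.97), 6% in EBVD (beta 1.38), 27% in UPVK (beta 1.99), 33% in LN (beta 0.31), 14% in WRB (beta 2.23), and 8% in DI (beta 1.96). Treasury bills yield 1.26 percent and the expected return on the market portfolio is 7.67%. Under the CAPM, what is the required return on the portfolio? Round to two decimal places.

9.64%

β_P = Σ w_i β_i = 0.12×0.97 + 0.06×1.38 + 0.27×1.99 + 0.33×0.31 + 0.14×2.23 + 0.08×1.96 = 1.3078
MRP = 7.67% − 1.26% = 6.41%
E(R_P) = R_f + β_P × MRP = 1.26% + 1.3078 × 6.41% = 9.64%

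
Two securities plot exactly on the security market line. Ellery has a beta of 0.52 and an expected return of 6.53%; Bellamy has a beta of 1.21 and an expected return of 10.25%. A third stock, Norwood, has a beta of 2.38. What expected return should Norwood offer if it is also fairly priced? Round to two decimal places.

16.56%

MRP (SML slope) = (10.25% − 6.53%) / (1.21 − 0.52) = 3.72% / 0.69 = 5.3913%
R_f (intercept) = 6.53% − 0.52 × 5.3913% = 3.7265%
E(R_Norwood) = R_f + β × MRP = 3.7265% + 2.38 × 5.3913% = 16.56%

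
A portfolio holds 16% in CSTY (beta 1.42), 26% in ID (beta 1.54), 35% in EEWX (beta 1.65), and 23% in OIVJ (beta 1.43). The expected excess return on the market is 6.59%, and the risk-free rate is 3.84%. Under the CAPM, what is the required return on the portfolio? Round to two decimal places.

13.95%

β_P = Σ w_i β_i = 0.16×1.42 + 0.26×1.54 + 0.35×1.65 + 0.23×1.43 = 1.5340
E(R_P) = R_f + β_P × MRP = 3.84% + 1.5340 × 6.59% = 13.95%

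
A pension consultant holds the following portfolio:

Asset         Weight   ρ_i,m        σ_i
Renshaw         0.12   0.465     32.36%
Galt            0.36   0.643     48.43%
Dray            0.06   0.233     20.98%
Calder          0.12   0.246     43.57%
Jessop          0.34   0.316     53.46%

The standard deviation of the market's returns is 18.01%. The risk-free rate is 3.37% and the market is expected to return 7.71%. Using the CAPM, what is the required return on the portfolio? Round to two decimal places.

β_Renshaw = 0.465 × 32.36% / 18.01% = 0.8355
β_Galt = 0.643 × 48.43% / 18.01% = 1.7291
β_Dray = 0.233 × 20.98% / 18.01% = 0.2714
β_Calder = 0.246 × 43.57% / 18.01% = 0.5951
β_Jessop = 0.316 × 53.46% / 18.01% = 0.9380
β_P = Σ w_i β_i = 0.12×0.8355 + 0.36×1.7291 + 0.06×0.2714 + 0.12×0.5951 + 0.34×0.9380 = 1.1294
MRP = 7.71% − 3.37% = 4.34%
E(R_P) = R_f + β_P × MRP = 3.37% + 1.1294 × 4.34% = 8.27%

8.27%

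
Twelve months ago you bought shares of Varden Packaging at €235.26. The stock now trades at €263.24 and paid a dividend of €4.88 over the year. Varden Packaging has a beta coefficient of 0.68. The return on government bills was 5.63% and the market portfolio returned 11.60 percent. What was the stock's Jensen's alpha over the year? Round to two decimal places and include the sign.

+4.28%

Realised HPR = (P1 + D1 − P0) / P0 = (263.24 + 4.88 − 235.26) / 235.26 = 32.86 / 235.26 = 13.9675%
MRP = 11.60% − 5.63% = 5.97%
CAPM required = R_f + β·MRP = 5.63% + 0.68 × 5.97% = 9.6896%
α = realised − required = 13.9675% − 9.6896% = +4.28%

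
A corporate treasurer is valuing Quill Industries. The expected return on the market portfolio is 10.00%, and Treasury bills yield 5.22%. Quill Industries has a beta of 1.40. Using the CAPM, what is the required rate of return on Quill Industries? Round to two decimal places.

11.91%

Market risk premium = E(R_m) − R_f = 10.00% − 5.22% = 4.78%
E(R) = R_f + β × MRP = 5.22% + 1.40 × 4.78% = 11.91%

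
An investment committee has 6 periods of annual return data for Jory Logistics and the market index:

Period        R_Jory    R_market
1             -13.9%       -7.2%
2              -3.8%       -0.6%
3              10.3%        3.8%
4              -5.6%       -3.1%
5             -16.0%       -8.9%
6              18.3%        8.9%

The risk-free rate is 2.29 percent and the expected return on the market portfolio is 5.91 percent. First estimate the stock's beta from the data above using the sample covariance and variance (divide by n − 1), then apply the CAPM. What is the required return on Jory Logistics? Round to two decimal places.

9.51%

Mean R_i = (-13.9 − 3.8 + 10.3 − 5.6 − 16.0 + 18.3) / 6 = -1.7833%
Mean R_m = (-7.2 − 0.6 + 3.8 − 3.1 − 8.9 + 8.9) / 6 = -1.1833%
Σ(R_i − R̄_i)(R_m − R̄_m) = 451.4683  ⇒  Cov = 451.4683 / 5 = 90.2937
Σ(R_m − R̄_m)² = 226.2683  ⇒  Var(R_m) = 226.2683 / 5 = 45.2537
β = Cov / Var(R_m) = 90.2937 / 45.2537 = 1.9953
MRP = 5.91% − 2.29% = 3.62%
E(R) = R_f + β × MRP = 2.29% + 1.9953 × 3.62% = 9.51%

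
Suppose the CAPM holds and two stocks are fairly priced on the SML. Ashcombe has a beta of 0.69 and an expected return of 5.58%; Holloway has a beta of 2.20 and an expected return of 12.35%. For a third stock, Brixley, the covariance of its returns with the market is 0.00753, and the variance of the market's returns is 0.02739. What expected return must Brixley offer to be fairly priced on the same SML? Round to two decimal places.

MRP = (12.35% − 5.58%) / (2.20 − 0.69) = 4.4834%
R_f = 5.58% − 0.69 × 4.4834% = 2.4865%
β_Brixley = Cov / Var(R_m) = 0.00753 / 0.02739 = 0.2749
E(R_Brixley) = R_f + β × MRP = 2.4865% + 0.2749 × 4.4834% = 3.72%

3.72%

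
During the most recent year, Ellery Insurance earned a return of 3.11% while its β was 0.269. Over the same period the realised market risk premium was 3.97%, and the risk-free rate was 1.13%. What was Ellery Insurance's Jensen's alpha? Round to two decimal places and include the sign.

+0.91%

CAPM benchmark = R_f + β(R_m − R_f) = 1.13% + 0.269 × 3.97% = 2.19793%
α = actual − benchmark = 3.11% − 2.19793% = +0.91%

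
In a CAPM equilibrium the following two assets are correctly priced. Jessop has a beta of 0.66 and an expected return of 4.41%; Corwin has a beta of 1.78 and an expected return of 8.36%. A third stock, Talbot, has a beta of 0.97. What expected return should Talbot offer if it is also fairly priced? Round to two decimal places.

5.50%

MRP (SML slope) = (8.36% − 4.41%) / (1.78 − 0.66) = 3.95% / 1.12 = 3.5268%
R_f (intercept) = 4.41% − 0.66 × 3.5268% = 2.0823%
E(R_Talbot) = R_f + β × MRP = 2.0823% + 0.97 × 3.5268% = 5.50%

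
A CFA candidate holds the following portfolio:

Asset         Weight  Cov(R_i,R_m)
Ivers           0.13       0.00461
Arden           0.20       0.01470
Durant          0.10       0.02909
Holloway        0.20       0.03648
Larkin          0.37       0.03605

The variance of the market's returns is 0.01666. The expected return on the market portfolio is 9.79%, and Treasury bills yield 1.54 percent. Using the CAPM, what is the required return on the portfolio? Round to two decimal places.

14.95%

β_Ivers = 0.00461 / 0.01666 = 0.2767
β_Arden = 0.01470 / 0.01666 = 0.8824
β_Durant = 0.02909 / 0.01666 = 1.7461
β_Holloway = 0.03648 / 0.01666 = 2.1897
β_Larkin = 0.03605 / 0.01666 = 2.1639
β_P = Σ w_i β_i = 0.13×0.2767 + 0.20×0.8824 + 0.10×1.7461 + 0.20×2.1897 + 0.37×2.1639 = 1.6256
MRP = 9.79% − 1.54% = 8.25%
E(R_P) = R_f + β_P × MRP = 1.54% + 1.6256 × 8.25% = 14.95%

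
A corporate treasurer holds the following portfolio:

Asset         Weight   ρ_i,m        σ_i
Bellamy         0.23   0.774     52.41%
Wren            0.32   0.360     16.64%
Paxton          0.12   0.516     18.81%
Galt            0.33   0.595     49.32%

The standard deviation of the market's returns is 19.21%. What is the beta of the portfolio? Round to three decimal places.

β_Bellamy = 0.774 × 52.41% / 19.21% = 2.1117
β_Wren = 0.360 × 16.64% / 19.21% = 0.3118
β_Paxton = 0.516 × 18.81% / 19.21% = 0.5053
β_Galt = 0.595 × 49.32% / 19.21% = 1.5276
β_P = Σ w_i β_i = 0.23×2.1117 + 0.32×0.3118 + 0.12×0.5053 + 0.33×1.5276 = 1.1502

1.150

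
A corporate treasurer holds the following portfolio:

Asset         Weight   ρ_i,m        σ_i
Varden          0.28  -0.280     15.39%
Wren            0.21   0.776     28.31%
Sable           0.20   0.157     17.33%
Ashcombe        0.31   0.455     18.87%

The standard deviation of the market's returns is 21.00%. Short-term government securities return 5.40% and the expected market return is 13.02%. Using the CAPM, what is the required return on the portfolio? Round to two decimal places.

β_Varden = -0.280 × 15.39% / 21.00% = -0.2052
β_Wren = 0.776 × 28.31% / 21.00% = 1.0461
β_Sable = 0.157 × 17.33% / 21.00% = 0.1296
β_Ashcombe = 0.455 × 18.87% / 21.00% = 0.4089
β_P = Σ w_i β_i = 0.28×-0.2052 + 0.21×1.0461 + 0.20×0.1296 + 0.31×0.4089 = 0.3149
MRP = 13.02% − 5.40% = 7.62%
E(R_P) = R_f + β_P × MRP = 5.40% + 0.3149 × 7.62% = 7.80%

7.80%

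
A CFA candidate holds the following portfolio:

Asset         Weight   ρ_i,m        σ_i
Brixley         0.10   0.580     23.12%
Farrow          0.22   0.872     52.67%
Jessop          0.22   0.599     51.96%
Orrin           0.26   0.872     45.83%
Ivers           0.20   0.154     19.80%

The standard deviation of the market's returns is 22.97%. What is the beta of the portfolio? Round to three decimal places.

1.275

β_Brixley = 0.580 × 23.12% / 22.97% = 0.5838
β_Farrow = 0.872 × 52.67% / 22.97% = 1.9995
β_Jessop = 0.599 × 51.96% / 22.97% = 1.3550
β_Orrin = 0.872 × 45.83% / 22.97% = 1.7398
β_Ivers = 0.154 × 19.80% / 22.97% = 0.1327
β_P = Σ w_i β_i = 0.10×0.5838 + 0.22×1.9995 + 0.22×1.3550 + 0.26×1.7398 + 0.20×0.1327 = 1.2753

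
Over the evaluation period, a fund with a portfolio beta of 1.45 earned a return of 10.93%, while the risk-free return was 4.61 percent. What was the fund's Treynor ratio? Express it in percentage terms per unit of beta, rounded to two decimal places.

Treynor = (R_P − R_f) / β_P = (10.93% − 4.61%) / 1.4500 = 6.32% / 1.4500 = 4.36%

4.36%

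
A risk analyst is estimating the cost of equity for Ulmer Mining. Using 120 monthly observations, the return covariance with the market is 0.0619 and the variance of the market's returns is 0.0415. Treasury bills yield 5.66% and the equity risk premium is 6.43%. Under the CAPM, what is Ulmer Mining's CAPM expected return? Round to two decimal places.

15.25%

β = Cov(R_i, R_m) / Var(R_m) = 0.0619 / 0.0415 = 1.4916
E(R) = R_f + β × MRP = 5.66% + 1.4916 × 6.43% = 15.25%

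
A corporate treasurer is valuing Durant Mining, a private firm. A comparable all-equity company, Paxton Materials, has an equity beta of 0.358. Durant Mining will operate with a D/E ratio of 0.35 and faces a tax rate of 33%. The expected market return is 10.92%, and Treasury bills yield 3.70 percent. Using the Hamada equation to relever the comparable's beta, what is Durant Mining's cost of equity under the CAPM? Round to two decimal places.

β_L = β_U × [1 + (1 − t)(D/E)] = 0.358 × [1 + (1 − 0.33) × 0.35]
    = 0.358 × [1 + 0.67 × 0.35] = 0.358 × 1.2345 = 0.4420
MRP = 10.92% − 3.70% = 7.22%
E(R) = R_f + β_L × MRP = 3.70% + 0.4420 × 7.22% = 6.89%

6.89%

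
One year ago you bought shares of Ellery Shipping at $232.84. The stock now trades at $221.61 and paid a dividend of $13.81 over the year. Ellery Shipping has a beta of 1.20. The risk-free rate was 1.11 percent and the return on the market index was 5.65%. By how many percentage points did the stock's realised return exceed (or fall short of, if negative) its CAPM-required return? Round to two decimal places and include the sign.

Realised HPR = (P1 + D1 − P0) / P0 = (221.61 + 13.81 − 232.84) / 232.84 = 2.58 / 232.84 = 1.1081%
MRP = 5.65% − 1.11% = 4.54%
CAPM required = R_f + β·MRP = 1.11% + 1.20 × 4.54% = 6.5580%
α = realised − required = 1.1081% − 6.5580% = -5.45%

-5.45%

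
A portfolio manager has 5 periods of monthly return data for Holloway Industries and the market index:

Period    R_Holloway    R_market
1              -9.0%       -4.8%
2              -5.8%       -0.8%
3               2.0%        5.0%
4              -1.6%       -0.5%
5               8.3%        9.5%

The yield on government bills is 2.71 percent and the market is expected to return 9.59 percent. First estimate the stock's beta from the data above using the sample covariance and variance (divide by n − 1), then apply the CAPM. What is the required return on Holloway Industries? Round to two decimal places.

Mean R_i = (-9.0 − 5.8 + 2.0 − 1.6 + 8.3) / 5 = -1.2200%
Mean R_m = (-4.8 − 0.8 + 5.0 − 0.5 + 9.5) / 5 = 1.6800%
Σ(R_i − R̄_i)(R_m − R̄_m) = 147.7380  ⇒  Cov = 147.7380 / 4 = 36.9345
Σ(R_m − R̄_m)² = 125.0680  ⇒  Var(R_m) = 125.0680 / 4 = 31.2670
β = Cov / Var(R_m) = 36.9345 / 31.2670 = 1.1813
MRP = 9.59% − 2.71% = 6.88%
E(R) = R_f + β × MRP = 2.71% + 1.1813 × 6.88% = 10.84%

10.84%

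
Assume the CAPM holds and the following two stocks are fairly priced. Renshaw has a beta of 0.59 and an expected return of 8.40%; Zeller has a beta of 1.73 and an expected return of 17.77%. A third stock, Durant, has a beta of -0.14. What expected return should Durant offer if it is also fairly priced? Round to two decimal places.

MRP (SML slope) = (17.77% − 8.40%) / (1.73 − 0.59) = 9.37% / 1.14 = 8.2193%
R_f (intercept) = 8.40% − 0.59 × 8.2193% = 3.5506%
E(R_Durant) = R_f + β × MRP = 3.5506% + -0.14 × 8.2193% = 2.40%

2.40%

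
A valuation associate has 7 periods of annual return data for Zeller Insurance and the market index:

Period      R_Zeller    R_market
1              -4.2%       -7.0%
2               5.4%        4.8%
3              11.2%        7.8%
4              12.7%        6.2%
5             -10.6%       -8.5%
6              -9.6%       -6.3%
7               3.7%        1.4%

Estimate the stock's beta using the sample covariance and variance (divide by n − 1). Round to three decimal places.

Mean R_i = (-4.2 + 5.4 + 11.2 + 12.7 − 10.6 − 9.6 + 3.7) / 7 = 1.2286%
Mean R_m = (-7.0 + 4.8 + 7.8 + 6.2 − 8.5 − 6.3 + 1.4) / 7 = -0.2286%
Σ(R_i − R̄_i)(R_m − R̄_m) = 379.1457  ⇒  Cov = 379.1457 / 6 = 63.1910
Σ(R_m − R̄_m)² = 284.8543  ⇒  Var(R_m) = 284.8543 / 6 = 47.4757
β = Cov / Var(R_m) = 63.1910 / 47.4757 = 1.3310

1.331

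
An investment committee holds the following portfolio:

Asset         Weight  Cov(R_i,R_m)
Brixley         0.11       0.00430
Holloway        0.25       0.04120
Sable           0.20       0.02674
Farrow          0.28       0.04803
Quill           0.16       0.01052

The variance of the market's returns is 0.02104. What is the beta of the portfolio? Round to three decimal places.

β_Brixley = 0.00430 / 0.02104 = 0.2044
β_Holloway = 0.04120 / 0.02104 = 1.9582
β_Sable = 0.02674 / 0.02104 = 1.2709
β_Farrow = 0.04803 / 0.02104 = 2.2828
β_Quill = 0.01052 / 0.02104 = 0.5000
β_P = Σ w_i β_i = 0.11×0.2044 + 0.25×1.9582 + 0.20×1.2709 + 0.28×2.2828 + 0.16×0.5000 = 1.4854

1.485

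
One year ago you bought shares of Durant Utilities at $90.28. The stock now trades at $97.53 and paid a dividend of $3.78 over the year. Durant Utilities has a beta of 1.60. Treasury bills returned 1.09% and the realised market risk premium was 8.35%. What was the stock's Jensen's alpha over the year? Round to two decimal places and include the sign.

-2.23%

Realised HPR = (P1 + D1 − P0) / P0 = (97.53 + 3.78 − 90.28) / 90.28 = 11.03 / 90.28 = 12.2175%
CAPM required = R_f + β·MRP = 1.09% + 1.60 × 8.35% = 14.4500%
α = realised − required = 12.2175% − 14.4500% = -2.23%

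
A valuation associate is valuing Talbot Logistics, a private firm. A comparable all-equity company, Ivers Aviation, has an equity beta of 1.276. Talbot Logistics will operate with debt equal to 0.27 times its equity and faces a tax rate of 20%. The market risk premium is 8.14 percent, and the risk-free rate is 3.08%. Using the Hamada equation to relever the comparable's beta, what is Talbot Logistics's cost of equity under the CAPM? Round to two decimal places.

β_L = β_U × [1 + (1 − t)(D/E)] = 1.276 × [1 + (1 − 0.20) × 0.27]
    = 1.276 × [1 + 0.80 × 0.27] = 1.276 × 1.2160 = 1.5516
E(R) = R_f + β_L × MRP = 3.08% + 1.5516 × 8.14% = 15.71%

15.71%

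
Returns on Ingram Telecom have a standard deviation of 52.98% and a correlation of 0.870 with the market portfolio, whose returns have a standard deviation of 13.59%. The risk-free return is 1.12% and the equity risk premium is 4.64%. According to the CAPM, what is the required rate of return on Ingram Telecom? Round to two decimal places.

β = ρ × σ_i / σ_m = 0.870 × 52.98% / 13.59% = 3.3917
E(R) = 1.12% + 3.3917 × 4.64% = 16.86%

16.86%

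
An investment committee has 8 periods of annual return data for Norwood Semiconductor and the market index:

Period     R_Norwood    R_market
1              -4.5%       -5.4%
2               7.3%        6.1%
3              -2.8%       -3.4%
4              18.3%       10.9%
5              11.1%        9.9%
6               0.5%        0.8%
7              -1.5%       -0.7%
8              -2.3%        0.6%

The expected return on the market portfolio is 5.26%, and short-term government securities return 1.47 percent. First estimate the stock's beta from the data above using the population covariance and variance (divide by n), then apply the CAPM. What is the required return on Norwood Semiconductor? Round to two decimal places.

6.38%

Mean R_i = (-4.5 + 7.3 − 2.8 + 18.3 + 11.1 + 0.5 − 1.5 − 2.3) / 8 = 3.2625%
Mean R_m = (-5.4 + 6.1 − 3.4 + 10.9 + 9.9 + 0.8 − 0.7 + 0.6) / 8 = 2.3500%
Σ(R_i − R̄_i)(R_m − R̄_m) = 326.4450  ⇒  Cov = 326.4450 / 8 = 40.8056
Σ(R_m − R̄_m)² = 252.0600  ⇒  Var(R_m) = 252.0600 / 8 = 31.5075
β = Cov / Var(R_m) = 40.8056 / 31.5075 = 1.2951
MRP = 5.26% − 1.47% = 3.79%
E(R) = R_f + β × MRP = 1.47% + 1.2951 × 3.79% = 6.38%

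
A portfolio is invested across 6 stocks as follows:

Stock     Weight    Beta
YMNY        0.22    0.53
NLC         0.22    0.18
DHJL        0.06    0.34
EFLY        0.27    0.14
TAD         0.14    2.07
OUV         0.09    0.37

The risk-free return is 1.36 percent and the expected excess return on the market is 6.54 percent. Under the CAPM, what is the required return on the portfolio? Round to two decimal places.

4.88%

β_P = Σ w_i β_i = 0.22×0.53 + 0.22×0.18 + 0.06×0.34 + 0.27×0.14 + 0.14×2.07 + 0.09×0.37 = 0.5375
E(R_P) = R_f + β_P × MRP = 1.36% + 0.5375 × 6.54% = 4.88%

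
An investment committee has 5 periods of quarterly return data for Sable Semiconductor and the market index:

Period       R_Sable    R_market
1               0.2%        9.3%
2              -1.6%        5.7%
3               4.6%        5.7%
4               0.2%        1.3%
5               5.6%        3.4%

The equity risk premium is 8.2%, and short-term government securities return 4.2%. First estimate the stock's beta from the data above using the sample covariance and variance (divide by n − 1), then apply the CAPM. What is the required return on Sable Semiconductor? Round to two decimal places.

Mean R_i = (0.2 − 1.6 + 4.6 + 0.2 + 5.6) / 5 = 1.8000%
Mean R_m = (9.3 + 5.7 + 5.7 + 1.3 + 3.4) / 5 = 5.0800%
Σ(R_i − R̄_i)(R_m − R̄_m) = -7.4600  ⇒  Cov = -7.4600 / 4 = -1.8650
Σ(R_m − R̄_m)² = 35.6880  ⇒  Var(R_m) = 35.6880 / 4 = 8.9220
β = Cov / Var(R_m) = -1.8650 / 8.9220 = -0.2090
E(R) = R_f + β × MRP = 4.2% + -0.2090 × 8.2% = 2.49%

2.49%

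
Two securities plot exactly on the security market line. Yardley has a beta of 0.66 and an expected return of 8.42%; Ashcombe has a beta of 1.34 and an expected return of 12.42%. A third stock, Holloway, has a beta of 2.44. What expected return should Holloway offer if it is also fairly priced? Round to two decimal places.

18.89%

MRP (SML slope) = (12.42% − 8.42%) / (1.34 − 0.66) = 4.00% / 0.68 = 5.8824%
R_f (intercept) = 8.42% − 0.66 × 5.8824% = 4.5376%
E(R_Holloway) = R_f + β × MRP = 4.5376% + 2.44 × 5.8824% = 18.89%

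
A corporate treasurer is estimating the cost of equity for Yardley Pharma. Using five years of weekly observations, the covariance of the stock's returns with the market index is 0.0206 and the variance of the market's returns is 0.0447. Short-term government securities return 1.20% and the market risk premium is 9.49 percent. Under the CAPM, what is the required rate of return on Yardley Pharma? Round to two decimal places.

5.57%

β = Cov(R_i, R_m) / Var(R_m) = 0.0206 / 0.0447 = 0.4609
E(R) = R_f + β × MRP = 1.20% + 0.4609 × 9.49% = 5.57%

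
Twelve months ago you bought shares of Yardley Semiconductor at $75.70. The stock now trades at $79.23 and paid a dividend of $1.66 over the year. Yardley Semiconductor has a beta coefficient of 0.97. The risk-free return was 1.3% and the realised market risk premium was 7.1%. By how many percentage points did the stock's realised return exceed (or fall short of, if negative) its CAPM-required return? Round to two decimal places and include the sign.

Realised HPR = (P1 + D1 − P0) / P0 = (79.23 + 1.66 − 75.70) / 75.70 = 5.19 / 75.70 = 6.8560%
CAPM required = R_f + β·MRP = 1.3% + 0.97 × 7.1% = 8.1870%
α = realised − required = 6.8560% − 8.1870% = -1.33%

-1.33%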